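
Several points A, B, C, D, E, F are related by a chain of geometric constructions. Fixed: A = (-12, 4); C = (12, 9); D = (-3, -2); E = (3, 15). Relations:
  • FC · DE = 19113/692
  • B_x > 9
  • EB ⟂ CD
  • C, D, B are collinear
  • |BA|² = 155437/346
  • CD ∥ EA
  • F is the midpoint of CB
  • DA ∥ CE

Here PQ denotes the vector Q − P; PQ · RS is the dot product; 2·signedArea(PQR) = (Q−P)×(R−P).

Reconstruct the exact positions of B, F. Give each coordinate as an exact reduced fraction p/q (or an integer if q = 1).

1. B_x = 3117/346  [C, D, B are collinear ∩ EB ⟂ CD]
2. B_y = 2355/346  [C, D, B are collinear ∩ EB ⟂ CD]
   → B = (3117/346, 2355/346)
3. F_x = 7269/692  [F is the midpoint of CB]
4. F_y = 5469/692  [F is the midpoint of CB]
   → F = (7269/692, 5469/692)

B = (3117/346, 2355/346)
F = (7269/692, 5469/692)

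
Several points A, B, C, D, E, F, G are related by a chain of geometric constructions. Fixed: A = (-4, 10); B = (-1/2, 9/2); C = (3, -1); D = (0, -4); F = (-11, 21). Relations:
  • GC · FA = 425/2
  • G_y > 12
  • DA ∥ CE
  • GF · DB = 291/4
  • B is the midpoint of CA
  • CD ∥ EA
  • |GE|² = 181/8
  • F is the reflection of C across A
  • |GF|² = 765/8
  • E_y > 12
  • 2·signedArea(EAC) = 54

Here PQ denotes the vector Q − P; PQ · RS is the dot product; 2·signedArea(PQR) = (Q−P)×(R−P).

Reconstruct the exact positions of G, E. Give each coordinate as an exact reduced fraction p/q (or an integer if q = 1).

E = (-1, 13)
G = (-23/4, 51/4)

1. G_x = -23/4  [GC · FA = 425/2 ∩ GF · DB = 291/4]
2. G_y = 51/4  [GC · FA = 425/2 ∩ GF · DB = 291/4]
   → G = (-23/4, 51/4)
3. E_x = -1  [CD ∥ EA ∩ DA ∥ CE]
4. E_y = 13  [CD ∥ EA ∩ DA ∥ CE]
   → E = (-1, 13)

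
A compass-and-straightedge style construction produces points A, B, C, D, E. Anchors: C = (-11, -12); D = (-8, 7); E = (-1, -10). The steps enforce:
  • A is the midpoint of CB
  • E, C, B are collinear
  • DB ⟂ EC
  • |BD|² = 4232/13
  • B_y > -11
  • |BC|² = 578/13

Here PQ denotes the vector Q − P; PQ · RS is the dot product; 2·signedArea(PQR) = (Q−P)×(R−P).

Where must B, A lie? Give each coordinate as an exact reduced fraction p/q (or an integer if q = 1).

1. B_x = -58/13  [E, C, B are collinear ∩ DB ⟂ EC]
2. B_y = -139/13  [E, C, B are collinear ∩ DB ⟂ EC]
   → B = (-58/13, -139/13)
3. A_x = -201/26  [A is the midpoint of CB]
4. A_y = -295/26  [A is the midpoint of CB]
   → A = (-201/26, -295/26)

A = (-201/26, -295/26)
B = (-58/13, -139/13)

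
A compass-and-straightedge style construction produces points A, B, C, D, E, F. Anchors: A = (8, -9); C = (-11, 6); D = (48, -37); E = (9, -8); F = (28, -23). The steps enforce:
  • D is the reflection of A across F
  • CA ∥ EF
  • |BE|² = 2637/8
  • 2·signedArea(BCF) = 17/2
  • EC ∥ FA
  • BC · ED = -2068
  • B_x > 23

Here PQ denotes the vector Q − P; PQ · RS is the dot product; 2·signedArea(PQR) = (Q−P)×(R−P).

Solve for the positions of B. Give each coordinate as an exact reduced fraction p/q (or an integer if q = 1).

B = (93/4, -77/4)

1. B_x = 93/4  [BC · ED = -2068 ∩ 2·signedArea(BCF) = 17/2]
2. B_y = -77/4  [BC · ED = -2068 ∩ 2·signedArea(BCF) = 17/2]
   → B = (93/4, -77/4)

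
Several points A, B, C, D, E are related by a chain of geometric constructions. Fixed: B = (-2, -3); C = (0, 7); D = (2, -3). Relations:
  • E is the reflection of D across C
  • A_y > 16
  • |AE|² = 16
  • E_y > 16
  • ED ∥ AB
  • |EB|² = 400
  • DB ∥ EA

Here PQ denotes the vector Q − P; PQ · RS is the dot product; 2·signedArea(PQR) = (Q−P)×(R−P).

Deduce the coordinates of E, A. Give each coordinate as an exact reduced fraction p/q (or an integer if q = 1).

1. E_x = -2  [E is the reflection of D across C]
2. E_y = 17  [E is the reflection of D across C]
   → E = (-2, 17)
3. A_x = -6  [ED ∥ AB ∩ DB ∥ EA]
4. A_y = 17  [ED ∥ AB ∩ DB ∥ EA]
   → A = (-6, 17)

A = (-6, 17)
E = (-2, 17)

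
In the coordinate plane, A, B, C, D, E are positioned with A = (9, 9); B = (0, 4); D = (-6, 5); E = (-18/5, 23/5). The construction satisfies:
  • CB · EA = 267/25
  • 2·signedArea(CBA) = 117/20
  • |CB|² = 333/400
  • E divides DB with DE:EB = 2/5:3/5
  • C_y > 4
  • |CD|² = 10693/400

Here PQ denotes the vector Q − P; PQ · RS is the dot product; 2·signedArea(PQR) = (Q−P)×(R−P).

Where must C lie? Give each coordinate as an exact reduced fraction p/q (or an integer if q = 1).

1. C_x = -9/10  [CB · EA = 267/25 ∩ 2·signedArea(CBA) = 117/20]
2. C_y = 83/20  [CB · EA = 267/25 ∩ 2·signedArea(CBA) = 117/20]
   → C = (-9/10, 83/20)

C = (-9/10, 83/20)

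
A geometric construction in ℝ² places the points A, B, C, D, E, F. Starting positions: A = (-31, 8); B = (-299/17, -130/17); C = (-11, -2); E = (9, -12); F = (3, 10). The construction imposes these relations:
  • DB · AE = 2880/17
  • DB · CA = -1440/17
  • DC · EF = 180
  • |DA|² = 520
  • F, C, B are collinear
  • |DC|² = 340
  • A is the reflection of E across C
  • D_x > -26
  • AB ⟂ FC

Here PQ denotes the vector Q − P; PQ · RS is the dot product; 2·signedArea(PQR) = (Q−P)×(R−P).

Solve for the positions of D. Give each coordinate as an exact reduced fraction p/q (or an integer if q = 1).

1. D_x = -25  [DC · EF = 180 ∩ DB · AE = 2880/17]
2. D_y = -14  [DC · EF = 180 ∩ DB · AE = 2880/17]
   → D = (-25, -14)

D = (-25, -14)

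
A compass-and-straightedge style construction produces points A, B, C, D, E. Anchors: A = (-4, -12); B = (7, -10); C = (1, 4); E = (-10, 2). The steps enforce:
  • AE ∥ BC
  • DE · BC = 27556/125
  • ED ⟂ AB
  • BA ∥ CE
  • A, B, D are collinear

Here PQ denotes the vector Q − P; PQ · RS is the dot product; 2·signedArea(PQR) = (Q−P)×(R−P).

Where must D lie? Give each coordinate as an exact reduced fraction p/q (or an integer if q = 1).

1. D_x = -918/125  [A, B, D are collinear ∩ ED ⟂ AB]
2. D_y = -1576/125  [A, B, D are collinear ∩ ED ⟂ AB]
   → D = (-918/125, -1576/125)

D = (-918/125, -1576/125)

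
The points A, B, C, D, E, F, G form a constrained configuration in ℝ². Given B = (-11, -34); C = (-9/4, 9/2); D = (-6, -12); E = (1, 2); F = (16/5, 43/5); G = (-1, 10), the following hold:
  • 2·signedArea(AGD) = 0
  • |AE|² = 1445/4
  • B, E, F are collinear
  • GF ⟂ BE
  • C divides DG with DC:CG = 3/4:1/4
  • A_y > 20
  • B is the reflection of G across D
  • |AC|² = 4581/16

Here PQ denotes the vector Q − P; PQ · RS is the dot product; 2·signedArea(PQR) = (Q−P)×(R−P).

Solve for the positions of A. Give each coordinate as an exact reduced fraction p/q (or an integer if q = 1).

1. A_x = 3/2  [line 22·x + -5·y + 72 = 0 ∩ |AE|² = 1445/4]
2. A_y = 21  [line 22·x + -5·y + 72 = 0 ∩ |AE|² = 1445/4]
   → A = (3/2, 21)

A = (3/2, 21)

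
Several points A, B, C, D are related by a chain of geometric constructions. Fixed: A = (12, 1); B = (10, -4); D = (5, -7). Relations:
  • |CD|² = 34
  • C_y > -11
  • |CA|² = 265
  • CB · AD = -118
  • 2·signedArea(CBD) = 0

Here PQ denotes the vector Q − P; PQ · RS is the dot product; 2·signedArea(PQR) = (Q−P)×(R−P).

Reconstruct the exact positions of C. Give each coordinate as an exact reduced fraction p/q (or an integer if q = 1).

1. C_x = 0  [2·signedArea(CBD) = 0 ∩ CB · AD = -118]
2. C_y = -10  [2·signedArea(CBD) = 0 ∩ CB · AD = -118]
   → C = (0, -10)

C = (0, -10)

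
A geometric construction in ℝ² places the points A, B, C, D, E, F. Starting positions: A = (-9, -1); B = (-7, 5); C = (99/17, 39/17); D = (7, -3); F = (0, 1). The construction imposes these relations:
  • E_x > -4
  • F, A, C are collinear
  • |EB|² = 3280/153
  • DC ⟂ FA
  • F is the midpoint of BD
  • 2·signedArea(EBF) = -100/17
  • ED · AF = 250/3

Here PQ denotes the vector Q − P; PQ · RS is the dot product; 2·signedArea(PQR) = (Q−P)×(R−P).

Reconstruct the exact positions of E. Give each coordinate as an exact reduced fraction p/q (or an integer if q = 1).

E = (-173/51, 107/51)

1. E_x = -173/51  [2·signedArea(EBF) = -100/17 ∩ ED · AF = 250/3]
2. E_y = 107/51  [2·signedArea(EBF) = -100/17 ∩ ED · AF = 250/3]
   → E = (-173/51, 107/51)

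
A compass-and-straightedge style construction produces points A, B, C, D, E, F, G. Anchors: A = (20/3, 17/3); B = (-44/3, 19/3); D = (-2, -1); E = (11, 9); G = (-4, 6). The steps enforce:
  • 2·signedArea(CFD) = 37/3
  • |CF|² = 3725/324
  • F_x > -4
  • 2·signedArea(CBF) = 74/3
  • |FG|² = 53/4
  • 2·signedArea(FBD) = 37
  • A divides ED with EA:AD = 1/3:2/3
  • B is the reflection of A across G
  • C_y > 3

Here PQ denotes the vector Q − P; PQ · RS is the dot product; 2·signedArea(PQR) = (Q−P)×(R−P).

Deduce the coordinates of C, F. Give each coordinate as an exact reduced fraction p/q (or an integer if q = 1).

1. F_x = -3  [line 22/3·x + 38/3·y + -29/3 = 0 ∩ |FG|² = 53/4]
2. F_y = 5/2  [line 22/3·x + 38/3·y + -29/3 = 0 ∩ |FG|² = 53/4]
   → F = (-3, 5/2)
3. C_x = 2/9  [2·signedArea(CFD) = 37/3 ∩ 2·signedArea(CBF) = 74/3]
4. C_y = 32/9  [2·signedArea(CFD) = 37/3 ∩ 2·signedArea(CBF) = 74/3]
   → C = (2/9, 32/9)

C = (2/9, 32/9)
F = (-3, 5/2)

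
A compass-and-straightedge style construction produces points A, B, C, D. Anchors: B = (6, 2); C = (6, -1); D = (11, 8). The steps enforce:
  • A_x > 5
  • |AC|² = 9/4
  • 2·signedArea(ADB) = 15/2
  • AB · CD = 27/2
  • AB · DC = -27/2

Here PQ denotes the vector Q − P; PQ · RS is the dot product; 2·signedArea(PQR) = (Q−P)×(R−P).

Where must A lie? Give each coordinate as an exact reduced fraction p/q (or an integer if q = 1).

1. A_x = 6  [AB · DC = -27/2 ∩ 2·signedArea(ADB) = 15/2]
2. A_y = 1/2  [AB · DC = -27/2 ∩ 2·signedArea(ADB) = 15/2]
   → A = (6, 1/2)

A = (6, 1/2)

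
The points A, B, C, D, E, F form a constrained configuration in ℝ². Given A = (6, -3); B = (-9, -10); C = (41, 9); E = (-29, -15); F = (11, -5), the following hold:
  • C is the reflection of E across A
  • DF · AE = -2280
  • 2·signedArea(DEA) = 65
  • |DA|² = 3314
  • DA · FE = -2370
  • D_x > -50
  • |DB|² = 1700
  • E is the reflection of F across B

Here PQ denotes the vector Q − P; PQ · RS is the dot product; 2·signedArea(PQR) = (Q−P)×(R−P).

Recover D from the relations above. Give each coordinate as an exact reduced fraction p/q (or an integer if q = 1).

1. D_x = -49  [2·signedArea(DEA) = 65 ∩ DF · AE = -2280]
2. D_y = -20  [2·signedArea(DEA) = 65 ∩ DF · AE = -2280]
   → D = (-49, -20)

D = (-49, -20)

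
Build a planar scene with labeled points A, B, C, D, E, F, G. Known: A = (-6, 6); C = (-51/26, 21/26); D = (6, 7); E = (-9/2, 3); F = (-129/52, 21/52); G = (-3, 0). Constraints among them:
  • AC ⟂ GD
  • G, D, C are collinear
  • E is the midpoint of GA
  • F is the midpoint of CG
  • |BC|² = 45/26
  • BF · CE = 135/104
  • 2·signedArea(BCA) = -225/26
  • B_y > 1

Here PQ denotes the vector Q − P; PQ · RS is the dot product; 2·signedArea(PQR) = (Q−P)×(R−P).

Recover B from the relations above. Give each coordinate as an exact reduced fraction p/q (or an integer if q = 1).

B = (-12/13, 21/13)

1. B_x = -12/13  [BF · CE = 135/104 ∩ 2·signedArea(BCA) = -225/26]
2. B_y = 21/13  [BF · CE = 135/104 ∩ 2·signedArea(BCA) = -225/26]
   → B = (-12/13, 21/13)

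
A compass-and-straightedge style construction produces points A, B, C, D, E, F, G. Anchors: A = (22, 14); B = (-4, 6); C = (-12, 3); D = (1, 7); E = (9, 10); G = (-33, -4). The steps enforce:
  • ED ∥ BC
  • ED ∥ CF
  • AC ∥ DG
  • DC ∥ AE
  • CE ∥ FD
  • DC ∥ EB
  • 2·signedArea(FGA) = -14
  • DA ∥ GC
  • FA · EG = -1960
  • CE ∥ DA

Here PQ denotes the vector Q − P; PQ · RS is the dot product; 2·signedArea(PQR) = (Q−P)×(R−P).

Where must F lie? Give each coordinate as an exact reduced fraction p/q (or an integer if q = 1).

F = (-20, 0)

1. F_x = -20  [CE ∥ FD ∩ ED ∥ CF]
2. F_y = 0  [CE ∥ FD ∩ ED ∥ CF]
   → F = (-20, 0)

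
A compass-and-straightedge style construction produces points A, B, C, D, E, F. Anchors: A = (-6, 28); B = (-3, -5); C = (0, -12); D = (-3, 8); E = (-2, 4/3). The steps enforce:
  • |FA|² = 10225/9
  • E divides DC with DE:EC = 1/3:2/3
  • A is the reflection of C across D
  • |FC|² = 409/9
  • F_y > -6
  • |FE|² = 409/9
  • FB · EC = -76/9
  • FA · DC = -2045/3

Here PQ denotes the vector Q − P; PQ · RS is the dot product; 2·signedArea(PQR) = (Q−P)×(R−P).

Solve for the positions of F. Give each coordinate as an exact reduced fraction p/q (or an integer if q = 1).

1. F_x = -1  [line -2·x + 40/3·y + 622/9 = 0 ∩ |FA|² = 10225/9]
2. F_y = -16/3  [line -2·x + 40/3·y + 622/9 = 0 ∩ |FA|² = 10225/9]
   → F = (-1, -16/3)

F = (-1, -16/3)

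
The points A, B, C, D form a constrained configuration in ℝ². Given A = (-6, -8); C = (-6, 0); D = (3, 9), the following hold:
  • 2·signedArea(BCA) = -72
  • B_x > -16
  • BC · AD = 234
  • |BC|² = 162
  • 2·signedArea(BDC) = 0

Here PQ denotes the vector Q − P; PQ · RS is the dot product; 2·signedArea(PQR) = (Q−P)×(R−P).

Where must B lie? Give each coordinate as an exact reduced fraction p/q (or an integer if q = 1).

1. B_x = -15  [2·signedArea(BDC) = 0 ∩ 2·signedArea(BCA) = -72]
2. B_y = -9  [2·signedArea(BDC) = 0 ∩ 2·signedArea(BCA) = -72]
   → B = (-15, -9)

B = (-15, -9)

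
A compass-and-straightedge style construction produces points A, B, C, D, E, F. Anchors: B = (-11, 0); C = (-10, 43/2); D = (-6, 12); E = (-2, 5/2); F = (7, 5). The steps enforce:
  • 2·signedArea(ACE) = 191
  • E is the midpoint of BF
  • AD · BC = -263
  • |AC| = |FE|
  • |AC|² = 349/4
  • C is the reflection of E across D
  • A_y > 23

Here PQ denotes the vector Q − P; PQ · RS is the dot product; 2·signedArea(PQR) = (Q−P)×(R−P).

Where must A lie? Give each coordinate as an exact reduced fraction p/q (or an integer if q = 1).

1. A_x = -1  [2·signedArea(ACE) = 191 ∩ AD · BC = -263]
2. A_y = 24  [2·signedArea(ACE) = 191 ∩ AD · BC = -263]
   → A = (-1, 24)

A = (-1, 24)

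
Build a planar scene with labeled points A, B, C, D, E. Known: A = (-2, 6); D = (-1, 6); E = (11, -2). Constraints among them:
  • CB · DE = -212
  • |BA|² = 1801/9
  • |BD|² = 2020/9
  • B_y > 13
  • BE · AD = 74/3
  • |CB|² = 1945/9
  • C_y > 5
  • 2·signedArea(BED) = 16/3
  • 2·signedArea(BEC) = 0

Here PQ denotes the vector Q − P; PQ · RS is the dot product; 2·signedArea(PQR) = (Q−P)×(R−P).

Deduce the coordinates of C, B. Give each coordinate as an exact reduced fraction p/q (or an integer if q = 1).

1. B_x = -41/3  [BE · AD = 74/3 ∩ 2·signedArea(BED) = 16/3]
2. B_y = 14  [BE · AD = 74/3 ∩ 2·signedArea(BED) = 16/3]
   → B = (-41/3, 14)
3. C_x = -4/3  [CB · DE = -212 ∩ 2·signedArea(BEC) = 0]
4. C_y = 6  [CB · DE = -212 ∩ 2·signedArea(BEC) = 0]
   → C = (-4/3, 6)

B = (-41/3, 14)
C = (-4/3, 6)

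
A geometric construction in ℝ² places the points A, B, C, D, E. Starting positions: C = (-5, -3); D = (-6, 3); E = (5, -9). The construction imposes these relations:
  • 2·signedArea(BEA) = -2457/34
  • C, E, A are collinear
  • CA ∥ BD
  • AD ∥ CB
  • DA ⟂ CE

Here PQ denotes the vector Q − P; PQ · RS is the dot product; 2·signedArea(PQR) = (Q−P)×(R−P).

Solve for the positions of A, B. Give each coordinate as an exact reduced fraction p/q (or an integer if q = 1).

A = (-285/34, -33/34)
B = (-89/34, 33/34)

1. A_x = -285/34  [C, E, A are collinear ∩ DA ⟂ CE]
2. A_y = -33/34  [C, E, A are collinear ∩ DA ⟂ CE]
   → A = (-285/34, -33/34)
3. B_x = -89/34  [CA ∥ BD ∩ AD ∥ CB]
4. B_y = 33/34  [CA ∥ BD ∩ AD ∥ CB]
   → B = (-89/34, 33/34)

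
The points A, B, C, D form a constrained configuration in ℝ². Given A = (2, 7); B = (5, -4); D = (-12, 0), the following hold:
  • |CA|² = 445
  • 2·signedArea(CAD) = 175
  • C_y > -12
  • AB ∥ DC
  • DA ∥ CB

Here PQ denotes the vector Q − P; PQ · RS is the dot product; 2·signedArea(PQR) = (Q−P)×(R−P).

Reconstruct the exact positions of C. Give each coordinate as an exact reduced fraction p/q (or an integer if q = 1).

1. C_x = -9  [DA ∥ CB ∩ AB ∥ DC]
2. C_y = -11  [DA ∥ CB ∩ AB ∥ DC]
   → C = (-9, -11)

C = (-9, -11)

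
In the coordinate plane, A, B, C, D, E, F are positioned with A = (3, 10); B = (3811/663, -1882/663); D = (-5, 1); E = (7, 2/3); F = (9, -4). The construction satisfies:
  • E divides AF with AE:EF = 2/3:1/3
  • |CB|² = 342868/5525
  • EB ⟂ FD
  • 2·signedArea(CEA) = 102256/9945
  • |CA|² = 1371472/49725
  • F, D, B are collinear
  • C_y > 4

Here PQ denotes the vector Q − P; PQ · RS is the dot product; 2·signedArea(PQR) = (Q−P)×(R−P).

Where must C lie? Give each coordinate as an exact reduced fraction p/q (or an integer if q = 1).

1. C_x = 13589/3315  [line -28/3·x + -4·y + 574004/9945 = 0 ∩ |CB|² = 342868/5525]
2. C_y = 16126/3315  [line -28/3·x + -4·y + 574004/9945 = 0 ∩ |CB|² = 342868/5525]
   → C = (13589/3315, 16126/3315)

C = (13589/3315, 16126/3315)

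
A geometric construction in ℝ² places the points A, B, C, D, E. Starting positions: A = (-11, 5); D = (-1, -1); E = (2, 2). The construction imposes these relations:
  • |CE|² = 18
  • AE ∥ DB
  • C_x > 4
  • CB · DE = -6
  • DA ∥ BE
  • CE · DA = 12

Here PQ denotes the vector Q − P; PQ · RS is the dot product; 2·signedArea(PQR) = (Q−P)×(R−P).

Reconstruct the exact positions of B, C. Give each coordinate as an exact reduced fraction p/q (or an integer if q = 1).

B = (12, -4)
C = (5, 5)

1. B_x = 12  [DA ∥ BE ∩ AE ∥ DB]
2. B_y = -4  [DA ∥ BE ∩ AE ∥ DB]
   → B = (12, -4)
3. C_x = 5  [CE · DA = 12 ∩ CB · DE = -6]
4. C_y = 5  [CE · DA = 12 ∩ CB · DE = -6]
   → C = (5, 5)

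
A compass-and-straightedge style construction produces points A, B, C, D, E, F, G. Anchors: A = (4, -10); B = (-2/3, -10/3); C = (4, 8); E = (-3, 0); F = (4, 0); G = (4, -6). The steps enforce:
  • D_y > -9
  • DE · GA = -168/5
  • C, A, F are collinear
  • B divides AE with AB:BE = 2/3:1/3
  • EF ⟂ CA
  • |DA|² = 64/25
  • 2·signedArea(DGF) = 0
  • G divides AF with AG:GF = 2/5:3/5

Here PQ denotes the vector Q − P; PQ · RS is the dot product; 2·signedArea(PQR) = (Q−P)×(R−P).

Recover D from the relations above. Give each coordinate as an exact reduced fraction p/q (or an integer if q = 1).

D = (4, -42/5)

1. D_x = 4  [2·signedArea(DGF) = 0 ∩ DE · GA = -168/5]
2. D_y = -42/5  [2·signedArea(DGF) = 0 ∩ DE · GA = -168/5]
   → D = (4, -42/5)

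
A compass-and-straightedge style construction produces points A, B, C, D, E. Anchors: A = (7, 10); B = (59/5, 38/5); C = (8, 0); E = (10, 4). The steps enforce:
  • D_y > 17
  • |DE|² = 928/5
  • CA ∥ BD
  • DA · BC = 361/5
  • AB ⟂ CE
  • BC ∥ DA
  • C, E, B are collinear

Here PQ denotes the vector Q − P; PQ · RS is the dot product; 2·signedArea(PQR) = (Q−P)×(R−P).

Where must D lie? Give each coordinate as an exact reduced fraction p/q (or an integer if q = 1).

1. D_x = 54/5  [BC ∥ DA ∩ CA ∥ BD]
2. D_y = 88/5  [BC ∥ DA ∩ CA ∥ BD]
   → D = (54/5, 88/5)

D = (54/5, 88/5)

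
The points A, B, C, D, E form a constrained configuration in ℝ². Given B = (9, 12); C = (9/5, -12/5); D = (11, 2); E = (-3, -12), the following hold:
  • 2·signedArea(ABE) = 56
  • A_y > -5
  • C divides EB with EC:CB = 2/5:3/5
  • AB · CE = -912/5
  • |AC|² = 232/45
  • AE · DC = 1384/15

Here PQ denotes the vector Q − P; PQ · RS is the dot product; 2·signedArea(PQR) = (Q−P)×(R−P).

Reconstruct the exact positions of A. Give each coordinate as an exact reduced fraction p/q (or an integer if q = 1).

A = (49/15, -62/15)

1. A_x = 49/15  [AE · DC = 1384/15 ∩ 2·signedArea(ABE) = 56]
2. A_y = -62/15  [AE · DC = 1384/15 ∩ 2·signedArea(ABE) = 56]
   → A = (49/15, -62/15)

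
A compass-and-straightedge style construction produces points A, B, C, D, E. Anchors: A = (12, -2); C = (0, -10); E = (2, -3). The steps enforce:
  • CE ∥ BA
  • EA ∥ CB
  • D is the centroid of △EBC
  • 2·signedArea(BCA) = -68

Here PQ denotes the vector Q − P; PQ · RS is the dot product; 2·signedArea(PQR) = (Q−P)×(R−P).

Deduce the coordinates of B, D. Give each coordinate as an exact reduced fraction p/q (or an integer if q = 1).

1. B_x = 10  [CE ∥ BA ∩ EA ∥ CB]
2. B_y = -9  [CE ∥ BA ∩ EA ∥ CB]
   → B = (10, -9)
3. D_x = 4  [D is the centroid of △EBC]
4. D_y = -22/3  [D is the centroid of △EBC]
   → D = (4, -22/3)

B = (10, -9)
D = (4, -22/3)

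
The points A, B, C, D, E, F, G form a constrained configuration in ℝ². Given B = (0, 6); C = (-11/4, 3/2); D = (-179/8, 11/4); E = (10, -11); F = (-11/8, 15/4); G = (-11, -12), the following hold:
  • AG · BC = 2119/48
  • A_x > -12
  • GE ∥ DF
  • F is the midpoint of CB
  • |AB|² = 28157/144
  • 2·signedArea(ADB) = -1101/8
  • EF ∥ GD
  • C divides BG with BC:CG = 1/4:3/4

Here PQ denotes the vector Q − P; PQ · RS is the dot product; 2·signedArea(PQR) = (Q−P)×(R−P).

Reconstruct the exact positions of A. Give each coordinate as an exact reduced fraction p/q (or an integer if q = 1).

A = (-139/12, -11/6)

1. A_x = -139/12  [2·signedArea(ADB) = -1101/8 ∩ AG · BC = 2119/48]
2. A_y = -11/6  [2·signedArea(ADB) = -1101/8 ∩ AG · BC = 2119/48]
   → A = (-139/12, -11/6)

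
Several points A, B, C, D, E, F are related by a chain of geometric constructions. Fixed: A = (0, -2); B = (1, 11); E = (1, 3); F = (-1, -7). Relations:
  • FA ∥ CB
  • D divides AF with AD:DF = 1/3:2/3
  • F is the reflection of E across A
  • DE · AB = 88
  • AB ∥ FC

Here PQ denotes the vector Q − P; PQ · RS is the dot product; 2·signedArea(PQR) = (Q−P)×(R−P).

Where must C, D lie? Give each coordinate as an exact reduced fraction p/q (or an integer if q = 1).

C = (0, 6)
D = (-1/3, -11/3)

1. C_x = 0  [FA ∥ CB ∩ AB ∥ FC]
2. C_y = 6  [FA ∥ CB ∩ AB ∥ FC]
   → C = (0, 6)
3. D_x = -1/3  [D divides AF with AD:DF = 1/3:2/3]
4. D_y = -11/3  [D divides AF with AD:DF = 1/3:2/3]
   → D = (-1/3, -11/3)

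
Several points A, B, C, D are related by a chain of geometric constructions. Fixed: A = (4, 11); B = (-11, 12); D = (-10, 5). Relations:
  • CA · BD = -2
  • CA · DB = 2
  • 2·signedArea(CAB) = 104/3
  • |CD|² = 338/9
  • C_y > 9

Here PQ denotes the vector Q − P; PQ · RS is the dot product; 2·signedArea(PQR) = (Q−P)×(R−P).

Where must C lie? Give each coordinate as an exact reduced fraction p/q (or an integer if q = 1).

1. C_x = -17/3  [CA · BD = -2 ∩ 2·signedArea(CAB) = 104/3]
2. C_y = 28/3  [CA · BD = -2 ∩ 2·signedArea(CAB) = 104/3]
   → C = (-17/3, 28/3)

C = (-17/3, 28/3)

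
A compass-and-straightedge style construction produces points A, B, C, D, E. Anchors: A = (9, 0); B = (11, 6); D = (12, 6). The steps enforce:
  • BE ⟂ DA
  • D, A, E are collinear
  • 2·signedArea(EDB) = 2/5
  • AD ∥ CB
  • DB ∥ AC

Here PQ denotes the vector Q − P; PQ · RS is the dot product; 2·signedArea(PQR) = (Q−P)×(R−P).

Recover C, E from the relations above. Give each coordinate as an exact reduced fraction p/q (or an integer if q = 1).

1. C_x = 8  [AD ∥ CB ∩ DB ∥ AC]
2. C_y = 0  [AD ∥ CB ∩ DB ∥ AC]
   → C = (8, 0)
3. E_x = 59/5  [D, A, E are collinear ∩ BE ⟂ DA]
4. E_y = 28/5  [D, A, E are collinear ∩ BE ⟂ DA]
   → E = (59/5, 28/5)

C = (8, 0)
E = (59/5, 28/5)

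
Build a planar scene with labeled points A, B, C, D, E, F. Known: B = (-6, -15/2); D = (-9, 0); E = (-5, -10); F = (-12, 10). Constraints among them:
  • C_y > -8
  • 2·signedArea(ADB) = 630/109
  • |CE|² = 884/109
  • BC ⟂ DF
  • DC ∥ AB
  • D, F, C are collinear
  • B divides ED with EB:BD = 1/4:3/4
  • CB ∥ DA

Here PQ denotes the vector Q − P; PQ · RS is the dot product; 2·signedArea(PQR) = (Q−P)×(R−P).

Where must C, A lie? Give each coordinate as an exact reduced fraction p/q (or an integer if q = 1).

A = (-906/109, 45/218)
C = (-729/109, -840/109)

1. C_x = -729/109  [D, F, C are collinear ∩ BC ⟂ DF]
2. C_y = -840/109  [D, F, C are collinear ∩ BC ⟂ DF]
   → C = (-729/109, -840/109)
3. A_x = -906/109  [DC ∥ AB ∩ CB ∥ DA]
4. A_y = 45/218  [DC ∥ AB ∩ CB ∥ DA]
   → A = (-906/109, 45/218)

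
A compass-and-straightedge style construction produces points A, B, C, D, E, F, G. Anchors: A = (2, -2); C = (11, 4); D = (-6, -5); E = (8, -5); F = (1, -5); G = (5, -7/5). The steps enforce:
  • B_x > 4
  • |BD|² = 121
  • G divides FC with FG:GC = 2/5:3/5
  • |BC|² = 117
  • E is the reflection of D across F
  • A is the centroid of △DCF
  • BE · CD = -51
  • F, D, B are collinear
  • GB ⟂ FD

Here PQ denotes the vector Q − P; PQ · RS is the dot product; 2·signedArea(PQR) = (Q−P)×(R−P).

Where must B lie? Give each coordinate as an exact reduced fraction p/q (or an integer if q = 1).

1. B_x = 5  [F, D, B are collinear ∩ GB ⟂ FD]
2. B_y = -5  [F, D, B are collinear ∩ GB ⟂ FD]
   → B = (5, -5)

B = (5, -5)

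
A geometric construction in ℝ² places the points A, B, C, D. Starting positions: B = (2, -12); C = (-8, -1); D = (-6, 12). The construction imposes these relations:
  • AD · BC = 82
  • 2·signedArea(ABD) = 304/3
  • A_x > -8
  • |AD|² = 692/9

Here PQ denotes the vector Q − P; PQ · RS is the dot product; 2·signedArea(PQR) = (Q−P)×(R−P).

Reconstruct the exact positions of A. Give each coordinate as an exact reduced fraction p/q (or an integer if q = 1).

1. A_x = -22/3  [AD · BC = 82 ∩ 2·signedArea(ABD) = 304/3]
2. A_y = 10/3  [AD · BC = 82 ∩ 2·signedArea(ABD) = 304/3]
   → A = (-22/3, 10/3)

A = (-22/3, 10/3)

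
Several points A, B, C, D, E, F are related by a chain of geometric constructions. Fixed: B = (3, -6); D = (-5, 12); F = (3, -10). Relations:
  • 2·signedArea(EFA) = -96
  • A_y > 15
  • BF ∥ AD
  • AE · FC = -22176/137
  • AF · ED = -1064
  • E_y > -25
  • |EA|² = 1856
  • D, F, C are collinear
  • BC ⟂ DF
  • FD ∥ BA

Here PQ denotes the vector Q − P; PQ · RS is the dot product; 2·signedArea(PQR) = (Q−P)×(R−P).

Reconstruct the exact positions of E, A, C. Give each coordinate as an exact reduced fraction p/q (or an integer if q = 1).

1. A_x = -5  [BF ∥ AD ∩ FD ∥ BA]
2. A_y = 16  [BF ∥ AD ∩ FD ∥ BA]
   → A = (-5, 16)
3. C_x = 235/137  [D, F, C are collinear ∩ BC ⟂ DF]
4. C_y = -886/137  [D, F, C are collinear ∩ BC ⟂ DF]
   → C = (235/137, -886/137)
5. E_x = 11  [2·signedArea(EFA) = -96 ∩ AF · ED = -1064]
6. E_y = -24  [2·signedArea(EFA) = -96 ∩ AF · ED = -1064]
   → E = (11, -24)

A = (-5, 16)
C = (235/137, -886/137)
E = (11, -24)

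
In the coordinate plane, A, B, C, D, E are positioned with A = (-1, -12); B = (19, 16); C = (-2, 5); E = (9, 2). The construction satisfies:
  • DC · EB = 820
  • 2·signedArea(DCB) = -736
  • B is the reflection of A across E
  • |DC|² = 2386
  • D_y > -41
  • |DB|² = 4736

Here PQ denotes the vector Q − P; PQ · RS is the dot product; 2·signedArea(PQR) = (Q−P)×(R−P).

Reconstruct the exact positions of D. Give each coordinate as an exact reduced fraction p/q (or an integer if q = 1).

D = (-21, -40)

1. D_x = -21  [2·signedArea(DCB) = -736 ∩ DC · EB = 820]
2. D_y = -40  [2·signedArea(DCB) = -736 ∩ DC · EB = 820]
   → D = (-21, -40)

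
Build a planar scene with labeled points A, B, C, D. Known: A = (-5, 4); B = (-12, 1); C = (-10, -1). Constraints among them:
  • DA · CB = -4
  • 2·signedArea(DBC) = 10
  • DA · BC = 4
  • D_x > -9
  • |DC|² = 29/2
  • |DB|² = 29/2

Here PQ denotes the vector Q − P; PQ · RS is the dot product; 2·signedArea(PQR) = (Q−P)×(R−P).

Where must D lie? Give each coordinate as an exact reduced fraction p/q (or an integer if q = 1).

1. D_x = -17/2  [DA · BC = 4 ∩ 2·signedArea(DBC) = 10]
2. D_y = 5/2  [DA · BC = 4 ∩ 2·signedArea(DBC) = 10]
   → D = (-17/2, 5/2)

D = (-17/2, 5/2)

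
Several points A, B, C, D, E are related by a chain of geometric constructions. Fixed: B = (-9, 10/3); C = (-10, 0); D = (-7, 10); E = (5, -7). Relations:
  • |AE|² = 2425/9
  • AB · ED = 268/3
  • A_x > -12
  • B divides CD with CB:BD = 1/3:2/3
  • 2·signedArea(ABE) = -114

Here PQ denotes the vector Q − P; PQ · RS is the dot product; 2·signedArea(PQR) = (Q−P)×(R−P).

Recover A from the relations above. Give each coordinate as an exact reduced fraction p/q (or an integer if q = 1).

1. A_x = -11  [2·signedArea(ABE) = -114 ∩ AB · ED = 268/3]
2. A_y = -10/3  [2·signedArea(ABE) = -114 ∩ AB · ED = 268/3]
   → A = (-11, -10/3)

A = (-11, -10/3)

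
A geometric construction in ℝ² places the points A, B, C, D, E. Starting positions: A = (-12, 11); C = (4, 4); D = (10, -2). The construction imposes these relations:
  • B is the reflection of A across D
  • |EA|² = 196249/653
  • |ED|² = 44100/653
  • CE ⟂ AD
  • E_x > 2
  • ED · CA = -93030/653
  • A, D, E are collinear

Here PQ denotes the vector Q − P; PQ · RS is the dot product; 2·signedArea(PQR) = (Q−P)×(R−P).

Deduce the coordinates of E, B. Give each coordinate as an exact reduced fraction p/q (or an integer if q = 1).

1. E_x = 1910/653  [A, D, E are collinear ∩ CE ⟂ AD]
2. E_y = 1424/653  [A, D, E are collinear ∩ CE ⟂ AD]
   → E = (1910/653, 1424/653)
3. B_x = 32  [B is the reflection of A across D]
4. B_y = -15  [B is the reflection of A across D]
   → B = (32, -15)

B = (32, -15)
E = (1910/653, 1424/653)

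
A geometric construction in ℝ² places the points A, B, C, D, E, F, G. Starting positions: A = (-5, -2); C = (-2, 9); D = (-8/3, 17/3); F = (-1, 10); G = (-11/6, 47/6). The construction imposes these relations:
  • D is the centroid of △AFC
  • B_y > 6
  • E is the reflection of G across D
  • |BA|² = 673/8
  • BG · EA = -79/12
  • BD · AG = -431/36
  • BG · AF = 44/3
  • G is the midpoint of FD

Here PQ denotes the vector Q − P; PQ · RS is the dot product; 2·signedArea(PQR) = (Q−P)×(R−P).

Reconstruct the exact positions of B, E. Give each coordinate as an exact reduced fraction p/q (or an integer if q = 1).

1. B_x = -9/4  [BG · AF = 44/3 ∩ BD · AG = -431/36]
2. B_y = 27/4  [BG · AF = 44/3 ∩ BD · AG = -431/36]
   → B = (-9/4, 27/4)
3. E_x = -7/2  [E is the reflection of G across D]
4. E_y = 7/2  [E is the reflection of G across D]
   → E = (-7/2, 7/2)

B = (-9/4, 27/4)
E = (-7/2, 7/2)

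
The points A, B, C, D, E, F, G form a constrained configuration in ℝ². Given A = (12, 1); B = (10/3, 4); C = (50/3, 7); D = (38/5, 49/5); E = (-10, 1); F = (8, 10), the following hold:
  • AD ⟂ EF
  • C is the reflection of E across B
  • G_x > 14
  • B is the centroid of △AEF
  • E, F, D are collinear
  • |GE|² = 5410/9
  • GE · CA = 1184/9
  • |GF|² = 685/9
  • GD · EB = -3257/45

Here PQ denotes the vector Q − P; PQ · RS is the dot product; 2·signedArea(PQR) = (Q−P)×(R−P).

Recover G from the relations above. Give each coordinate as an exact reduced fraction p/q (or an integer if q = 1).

G = (43/3, 4)

1. G_x = 43/3  [GD · EB = -3257/45 ∩ GE · CA = 1184/9]
2. G_y = 4  [GD · EB = -3257/45 ∩ GE · CA = 1184/9]
   → G = (43/3, 4)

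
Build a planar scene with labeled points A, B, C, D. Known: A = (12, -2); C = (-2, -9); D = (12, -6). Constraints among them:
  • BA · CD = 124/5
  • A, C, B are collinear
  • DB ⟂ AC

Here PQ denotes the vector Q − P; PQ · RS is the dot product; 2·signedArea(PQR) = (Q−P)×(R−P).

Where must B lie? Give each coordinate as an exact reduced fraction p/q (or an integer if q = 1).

1. B_x = 52/5  [A, C, B are collinear ∩ DB ⟂ AC]
2. B_y = -14/5  [A, C, B are collinear ∩ DB ⟂ AC]
   → B = (52/5, -14/5)

B = (52/5, -14/5)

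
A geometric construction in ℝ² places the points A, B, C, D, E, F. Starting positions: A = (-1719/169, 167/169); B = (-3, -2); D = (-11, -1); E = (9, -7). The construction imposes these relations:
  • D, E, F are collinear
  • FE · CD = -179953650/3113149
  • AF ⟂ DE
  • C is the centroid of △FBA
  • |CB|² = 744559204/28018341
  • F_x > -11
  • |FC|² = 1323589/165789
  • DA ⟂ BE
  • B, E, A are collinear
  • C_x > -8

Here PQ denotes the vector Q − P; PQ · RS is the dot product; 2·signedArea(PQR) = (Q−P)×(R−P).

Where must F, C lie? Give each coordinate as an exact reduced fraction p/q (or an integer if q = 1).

1. F_x = -198711/18421  [D, E, F are collinear ∩ AF ⟂ DE]
2. F_y = -19597/18421  [D, E, F are collinear ∩ AF ⟂ DE]
   → F = (-198711/18421, -19597/18421)
3. C_x = -147115/18421  [C is the centroid of △FBA]
4. C_y = -38236/55263  [C is the centroid of △FBA]
   → C = (-147115/18421, -38236/55263)

C = (-147115/18421, -38236/55263)
F = (-198711/18421, -19597/18421)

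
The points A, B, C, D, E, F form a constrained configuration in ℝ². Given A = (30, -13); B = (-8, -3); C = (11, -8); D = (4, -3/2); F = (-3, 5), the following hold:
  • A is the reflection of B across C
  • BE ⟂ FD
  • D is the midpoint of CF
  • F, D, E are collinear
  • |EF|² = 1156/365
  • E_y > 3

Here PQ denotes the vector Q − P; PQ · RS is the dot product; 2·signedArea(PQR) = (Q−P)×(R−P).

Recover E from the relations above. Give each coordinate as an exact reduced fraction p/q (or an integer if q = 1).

E = (-619/365, 1383/365)

1. E_x = -619/365  [F, D, E are collinear ∩ BE ⟂ FD]
2. E_y = 1383/365  [F, D, E are collinear ∩ BE ⟂ FD]
   → E = (-619/365, 1383/365)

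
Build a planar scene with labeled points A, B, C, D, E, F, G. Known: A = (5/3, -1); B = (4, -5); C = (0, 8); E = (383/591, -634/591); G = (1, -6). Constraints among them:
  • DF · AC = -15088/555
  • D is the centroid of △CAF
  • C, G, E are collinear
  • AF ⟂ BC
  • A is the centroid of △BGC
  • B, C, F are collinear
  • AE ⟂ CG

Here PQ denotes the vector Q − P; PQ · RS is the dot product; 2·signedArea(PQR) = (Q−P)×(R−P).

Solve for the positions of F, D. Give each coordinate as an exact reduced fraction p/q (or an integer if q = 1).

D = (803/555, 3502/1665)
F = (1484/555, -383/555)

1. F_x = 1484/555  [B, C, F are collinear ∩ AF ⟂ BC]
2. F_y = -383/555  [B, C, F are collinear ∩ AF ⟂ BC]
   → F = (1484/555, -383/555)
3. D_x = 803/555  [D is the centroid of △CAF]
4. D_y = 3502/1665  [D is the centroid of △CAF]
   → D = (803/555, 3502/1665)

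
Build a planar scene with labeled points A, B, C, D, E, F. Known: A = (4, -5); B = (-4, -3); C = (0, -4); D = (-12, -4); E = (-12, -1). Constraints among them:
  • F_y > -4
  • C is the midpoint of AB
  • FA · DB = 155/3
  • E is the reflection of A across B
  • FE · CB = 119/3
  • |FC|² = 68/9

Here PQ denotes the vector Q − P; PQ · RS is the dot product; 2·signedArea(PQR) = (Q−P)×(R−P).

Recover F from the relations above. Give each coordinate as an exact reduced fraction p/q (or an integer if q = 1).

F = (-8/3, -10/3)

1. F_x = -8/3  [FE · CB = 119/3 ∩ FA · DB = 155/3]
2. F_y = -10/3  [FE · CB = 119/3 ∩ FA · DB = 155/3]
   → F = (-8/3, -10/3)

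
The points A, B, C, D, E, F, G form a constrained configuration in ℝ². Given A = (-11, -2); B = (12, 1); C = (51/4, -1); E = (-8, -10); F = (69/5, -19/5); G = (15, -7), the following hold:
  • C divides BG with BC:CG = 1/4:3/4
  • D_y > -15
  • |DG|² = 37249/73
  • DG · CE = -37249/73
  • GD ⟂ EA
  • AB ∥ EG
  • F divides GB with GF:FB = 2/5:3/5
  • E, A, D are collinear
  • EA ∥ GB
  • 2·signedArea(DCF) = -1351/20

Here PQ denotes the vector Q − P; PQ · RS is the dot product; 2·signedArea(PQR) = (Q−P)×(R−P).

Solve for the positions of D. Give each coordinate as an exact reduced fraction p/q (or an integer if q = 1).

D = (-449/73, -1090/73)

1. D_x = -449/73  [E, A, D are collinear ∩ GD ⟂ EA]
2. D_y = -1090/73  [E, A, D are collinear ∩ GD ⟂ EA]
   → D = (-449/73, -1090/73)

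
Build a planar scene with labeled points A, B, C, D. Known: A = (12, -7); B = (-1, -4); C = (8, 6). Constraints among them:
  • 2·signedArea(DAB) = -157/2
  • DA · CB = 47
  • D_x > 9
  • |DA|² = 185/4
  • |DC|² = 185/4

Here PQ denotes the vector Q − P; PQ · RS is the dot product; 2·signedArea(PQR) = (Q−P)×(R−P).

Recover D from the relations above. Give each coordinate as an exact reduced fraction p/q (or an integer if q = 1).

D = (10, -1/2)

1. D_x = 10  [DA · CB = 47 ∩ 2·signedArea(DAB) = -157/2]
2. D_y = -1/2  [DA · CB = 47 ∩ 2·signedArea(DAB) = -157/2]
   → D = (10, -1/2)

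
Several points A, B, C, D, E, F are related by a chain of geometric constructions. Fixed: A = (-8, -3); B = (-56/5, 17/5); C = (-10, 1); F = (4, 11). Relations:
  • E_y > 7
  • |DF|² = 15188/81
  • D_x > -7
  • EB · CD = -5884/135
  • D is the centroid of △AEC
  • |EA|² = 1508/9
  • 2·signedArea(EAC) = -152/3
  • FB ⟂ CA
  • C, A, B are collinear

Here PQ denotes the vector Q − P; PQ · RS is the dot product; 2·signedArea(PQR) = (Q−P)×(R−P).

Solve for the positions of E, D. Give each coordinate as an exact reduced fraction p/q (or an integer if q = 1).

1. E_x = -2/3  [line -4·x + -2·y + 38/3 = 0 ∩ |EA|² = 1508/9]
2. E_y = 23/3  [line -4·x + -2·y + 38/3 = 0 ∩ |EA|² = 1508/9]
   → E = (-2/3, 23/3)
3. D_x = -56/9  [D is the centroid of △AEC]
4. D_y = 17/9  [D is the centroid of △AEC]
   → D = (-56/9, 17/9)

D = (-56/9, 17/9)
E = (-2/3, 23/3)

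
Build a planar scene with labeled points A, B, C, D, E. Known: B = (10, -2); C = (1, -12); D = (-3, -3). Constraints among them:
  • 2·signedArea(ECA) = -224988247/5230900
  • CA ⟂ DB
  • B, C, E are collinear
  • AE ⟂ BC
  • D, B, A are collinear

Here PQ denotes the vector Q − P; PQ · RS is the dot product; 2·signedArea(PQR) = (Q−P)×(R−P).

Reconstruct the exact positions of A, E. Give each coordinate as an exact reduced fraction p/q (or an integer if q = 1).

1. A_x = 49/170  [D, B, A are collinear ∩ CA ⟂ DB]
2. A_y = -467/170  [D, B, A are collinear ∩ CA ⟂ DB]
   → A = (49/170, -467/170)
3. E_x = 162539/30770  [B, C, E are collinear ∩ AE ⟂ BC]
4. E_y = -22283/3077  [B, C, E are collinear ∩ AE ⟂ BC]
   → E = (162539/30770, -22283/3077)

A = (49/170, -467/170)
E = (162539/30770, -22283/3077)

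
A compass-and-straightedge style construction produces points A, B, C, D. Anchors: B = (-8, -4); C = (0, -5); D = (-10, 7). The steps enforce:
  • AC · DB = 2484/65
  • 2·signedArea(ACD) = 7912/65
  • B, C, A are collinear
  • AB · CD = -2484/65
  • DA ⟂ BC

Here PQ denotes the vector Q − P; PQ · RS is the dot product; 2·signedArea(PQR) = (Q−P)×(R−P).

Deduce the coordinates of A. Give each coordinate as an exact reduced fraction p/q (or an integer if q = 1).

A = (-736/65, -233/65)

1. A_x = -736/65  [B, C, A are collinear ∩ DA ⟂ BC]
2. A_y = -233/65  [B, C, A are collinear ∩ DA ⟂ BC]
   → A = (-736/65, -233/65)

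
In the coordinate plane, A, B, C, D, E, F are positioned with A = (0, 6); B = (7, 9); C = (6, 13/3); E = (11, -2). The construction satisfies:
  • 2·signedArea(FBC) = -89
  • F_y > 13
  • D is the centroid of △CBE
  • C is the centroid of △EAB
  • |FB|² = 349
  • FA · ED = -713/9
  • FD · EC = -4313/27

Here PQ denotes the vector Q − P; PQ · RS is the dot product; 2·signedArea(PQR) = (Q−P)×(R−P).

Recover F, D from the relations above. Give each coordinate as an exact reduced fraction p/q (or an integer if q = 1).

D = (8, 34/9)
F = (-11, 14)

1. F_x = -11  [line 14/3·x + -1·y + 196/3 = 0 ∩ |FB|² = 349]
2. F_y = 14  [line 14/3·x + -1·y + 196/3 = 0 ∩ |FB|² = 349]
   → F = (-11, 14)
3. D_x = 8  [FA · ED = -713/9 ∩ D is the centroid of △CBE]
4. D_y = 34/9  [FA · ED = -713/9 ∩ D is the centroid of △CBE]
   → D = (8, 34/9)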